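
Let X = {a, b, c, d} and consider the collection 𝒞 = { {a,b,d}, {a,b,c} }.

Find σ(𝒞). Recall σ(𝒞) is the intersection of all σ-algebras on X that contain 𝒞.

Answer: σ(𝒞) = { {}, {c}, {d}, {a,b}, {c,d}, {a,b,c}, {a,b,d}, X }

Trace:
Seed the family with 𝒞 together with ∅ and X: { {}, {a,b,c}, {a,b,d}, X }.
Pass 1 (2 new):
  {c}  = ᶜ of {a,b,d}
  {d}  = ᶜ of {a,b,c}
  (now 6)
Pass 2 (1 new):
  {c,d}  = {c} ∪ {d}
  (now 7)
Pass 3 adds 1:
  {a,b}  = ᶜ of {c,d}
  (now 8)
Pass 4: stable.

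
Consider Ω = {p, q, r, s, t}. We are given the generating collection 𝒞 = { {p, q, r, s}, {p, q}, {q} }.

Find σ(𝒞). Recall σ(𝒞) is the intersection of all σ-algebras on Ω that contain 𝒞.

σ(𝒞) (16 sets): { {}, {p}, {q}, {t}, {p, q}, {p, t}, {q, t}, {r, s}, {p, q, t}, {p, r, s}, {q, r, s}, {r, s, t}, {p, q, r, s}, {p, r, s, t}, {q, r, s, t}, Ω }

Derivation:
Start: 𝒞 ∪ {∅, Ω} = { {}, {q}, {p, q}, {p, q, r, s}, Ω }.
Round 1: +3 →
  {t}  = {p, q, r, s}ᶜ
  {r, s, t}  = {p, q}ᶜ
  {p, r, s, t}  = {q}ᶜ
Round 2 adds 3:
  {q, t}  = {q} ∪ {t}
  {p, q, t}  = {p, q} ∪ {t}
  {q, r, s, t}  = {q} ∪ {r, s, t}
Round 3: +3 →
  {p}  = {q, r, s, t}ᶜ
  {r, s}  = {p, q, t}ᶜ
  {p, r, s}  = {q, t}ᶜ
Round 4: 2 new —
  {p, t}  = {t} ∪ {p}
  {q, r, s}  = {r, s} ∪ {q}
After Round 5 the family is unchanged; done.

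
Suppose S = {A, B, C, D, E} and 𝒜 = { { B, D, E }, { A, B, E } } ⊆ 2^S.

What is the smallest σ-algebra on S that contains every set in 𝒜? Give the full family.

Answer: σ(𝒜) = { {  }, { A }, { C }, { D }, { A, C }, { A, D }, { B, E }, { C, D }, { A, B, E }, { A, C, D }, { B, C, E }, { B, D, E }, { A, B, C, E }, { A, B, D, E }, { B, C, D, E }, S }

Check:
Initial family (4 sets): { {  }, { A, B, E }, { B, D, E }, S }.
Pass 1: 3 new —
  { A, C }  = { B, D, E }ᶜ
  { C, D }  = { A, B, E }ᶜ
  { A, B, D, E }  = { A, B, E } ∪ { B, D, E }
  [7 total]
Pass 2 (4 new):
  { C }  = { A, B, D, E }ᶜ
  { A, C, D }  = { C, D } ∪ { A, C }
  { A, B, C, E }  = { A, B, E } ∪ { A, C }
  { B, C, D, E }  = { C, D } ∪ { B, D, E }
  [11 total]
Pass 3: 3 new —
  { A }  = { B, C, D, E }ᶜ
  { D }  = { A, B, C, E }ᶜ
  { B, E }  = { A, C, D }ᶜ
  [14 total]
Pass 4 adds 2:
  { A, D }  = { D } ∪ { A }
  { B, C, E }  = { C } ∪ { B, E }
  [16 total]
After Pass 5 the family is unchanged; done.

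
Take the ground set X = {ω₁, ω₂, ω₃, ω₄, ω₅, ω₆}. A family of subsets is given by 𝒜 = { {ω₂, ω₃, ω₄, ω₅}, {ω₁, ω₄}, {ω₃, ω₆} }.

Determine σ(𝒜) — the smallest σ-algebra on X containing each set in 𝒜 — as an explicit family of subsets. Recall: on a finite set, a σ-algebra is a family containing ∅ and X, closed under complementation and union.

Begin from { {}, {ω₁, ω₄}, {ω₃, ω₆}, {ω₂, ω₃, ω₄, ω₅}, X } (that is, 𝒜 plus ∅ and X).
Round 1: 6 new —
  {ω₁, ω₆}  = ᶜ of {ω₂, ω₃, ω₄, ω₅}
  {ω₁, ω₂, ω₄, ω₅}  = ᶜ of {ω₃, ω₆}
  {ω₁, ω₃, ω₄, ω₆}  = {ω₁, ω₄} ∪ {ω₃, ω₆}
  {ω₂, ω₃, ω₅, ω₆}  = ᶜ of {ω₁, ω₄}
  {ω₁, ω₂, ω₃, ω₄, ω₅}  = {ω₁, ω₄} ∪ {ω₂, ω₃, ω₄, ω₅}
  {ω₂, ω₃, ω₄, ω₅, ω₆}  = {ω₃, ω₆} ∪ {ω₂, ω₃, ω₄, ω₅}
  |family| = 11
Round 2 adds 7:
  {ω₁}  = ᶜ of {ω₂, ω₃, ω₄, ω₅, ω₆}
  {ω₆}  = ᶜ of {ω₁, ω₂, ω₃, ω₄, ω₅}
  {ω₂, ω₅}  = ᶜ of {ω₁, ω₃, ω₄, ω₆}
  {ω₁, ω₃, ω₆}  = {ω₁, ω₆} ∪ {ω₃, ω₆}
  {ω₁, ω₄, ω₆}  = {ω₁, ω₆} ∪ {ω₁, ω₄}
  {ω₁, ω₂, ω₃, ω₅, ω₆}  = {ω₁, ω₆} ∪ {ω₂, ω₃, ω₅, ω₆}
  {ω₁, ω₂, ω₄, ω₅, ω₆}  = {ω₁, ω₆} ∪ {ω₁, ω₂, ω₄, ω₅}
  |family| = 18
Round 3: +7 →
  {ω₃}  = ᶜ of {ω₁, ω₂, ω₄, ω₅, ω₆}
  {ω₄}  = ᶜ of {ω₁, ω₂, ω₃, ω₅, ω₆}
  {ω₁, ω₂, ω₅}  = {ω₂, ω₅} ∪ {ω₁}
  {ω₂, ω₃, ω₅}  = ᶜ of {ω₁, ω₄, ω₆}
  {ω₂, ω₄, ω₅}  = ᶜ of {ω₁, ω₃, ω₆}
  {ω₂, ω₅, ω₆}  = {ω₂, ω₅} ∪ {ω₆}
  {ω₁, ω₂, ω₅, ω₆}  = {ω₂, ω₅} ∪ {ω₁, ω₆}
  |family| = 25
Round 4: 7 new —
  {ω₁, ω₃}  = {ω₁} ∪ {ω₃}
  {ω₃, ω₄}  = ᶜ of {ω₁, ω₂, ω₅, ω₆}
  {ω₄, ω₆}  = {ω₆} ∪ {ω₄}
  {ω₁, ω₃, ω₄}  = ᶜ of {ω₂, ω₅, ω₆}
  {ω₃, ω₄, ω₆}  = ᶜ of {ω₁, ω₂, ω₅}
  {ω₁, ω₂, ω₃, ω₅}  = {ω₁} ∪ {ω₂, ω₃, ω₅}
  {ω₂, ω₄, ω₅, ω₆}  = {ω₂, ω₅, ω₆} ∪ {ω₄}
  |family| = 32
Round 5 adds nothing — fixpoint reached.

Hence σ(𝒜) has 32 members: { {}, {ω₁}, {ω₃}, {ω₄}, {ω₆}, {ω₁, ω₃}, {ω₁, ω₄}, {ω₁, ω₆}, {ω₂, ω₅}, {ω₃, ω₄}, {ω₃, ω₆}, {ω₄, ω₆}, {ω₁, ω₂, ω₅}, {ω₁, ω₃, ω₄}, {ω₁, ω₃, ω₆}, {ω₁, ω₄, ω₆}, {ω₂, ω₃, ω₅}, {ω₂, ω₄, ω₅}, {ω₂, ω₅, ω₆}, {ω₃, ω₄, ω₆}, {ω₁, ω₂, ω₃, ω₅}, {ω₁, ω₂, ω₄, ω₅}, {ω₁, ω₂, ω₅, ω₆}, {ω₁, ω₃, ω₄, ω₆}, {ω₂, ω₃, ω₄, ω₅}, {ω₂, ω₃, ω₅, ω₆}, {ω₂, ω₄, ω₅, ω₆}, {ω₁, ω₂, ω₃, ω₄, ω₅}, {ω₁, ω₂, ω₃, ω₅, ω₆}, {ω₁, ω₂, ω₄, ω₅, ω₆}, {ω₂, ω₃, ω₄, ω₅, ω₆}, X }.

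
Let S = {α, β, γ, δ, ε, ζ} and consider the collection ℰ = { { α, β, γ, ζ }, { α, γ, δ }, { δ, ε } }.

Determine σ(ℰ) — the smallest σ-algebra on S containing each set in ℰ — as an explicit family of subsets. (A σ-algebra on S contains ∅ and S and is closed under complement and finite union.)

σ(ℰ) = { {  }, { δ }, { ε }, { α, γ }, { β, ζ }, { δ, ε }, { α, γ, δ }, { α, γ, ε }, { β, δ, ζ }, { β, ε, ζ }, { α, β, γ, ζ }, { α, γ, δ, ε }, { β, δ, ε, ζ }, { α, β, γ, δ, ζ }, { α, β, γ, ε, ζ }, S }

Working:
Begin from { {  }, { δ, ε }, { α, γ, δ }, { α, β, γ, ζ }, S } (that is, ℰ plus ∅ and S).
Pass 1: +3 →
  { β, ε, ζ }  = ᶜ of { α, γ, δ }
  { α, γ, δ, ε }  = { δ, ε } ∪ { α, γ, δ }
  { α, β, γ, δ, ζ }  = { α, γ, δ } ∪ { α, β, γ, ζ }
  |family| = 8
Pass 2 (4 new):
  { ε }  = ᶜ of { α, β, γ, δ, ζ }
  { β, ζ }  = ᶜ of { α, γ, δ, ε }
  { β, δ, ε, ζ }  = { δ, ε } ∪ { β, ε, ζ }
  { α, β, γ, ε, ζ }  = { α, β, γ, ζ } ∪ { β, ε, ζ }
  |family| = 12
Pass 3: 2 new —
  { δ }  = ᶜ of { α, β, γ, ε, ζ }
  { α, γ }  = ᶜ of { β, δ, ε, ζ }
  |family| = 14
Pass 4 adds 2:
  { α, γ, ε }  = { α, γ } ∪ { ε }
  { β, δ, ζ }  = { δ } ∪ { β, ζ }
  |family| = 16
Pass 5: already closed under ᶜ and ∪.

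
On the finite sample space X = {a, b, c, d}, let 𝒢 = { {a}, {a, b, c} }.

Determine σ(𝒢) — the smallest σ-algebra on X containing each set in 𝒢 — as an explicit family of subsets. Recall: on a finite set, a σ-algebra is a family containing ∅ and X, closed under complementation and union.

σ(𝒢) = { {}, {a}, {d}, {a, d}, {b, c}, {a, b, c}, {b, c, d}, X }

Working:
Seed the family with 𝒢 together with ∅ and X: { {}, {a}, {a, b, c}, X }.
Step 1 (2 new):
  {d}  = ᶜ of {a, b, c}
  {b, c, d}  = ᶜ of {a}
  [6 total]
Step 2: 1 new —
  {a, d}  = {d} ∪ {a}
  [7 total]
Step 3: 1 new —
  {b, c}  = ᶜ of {a, d}
  [8 total]
Step 4: stable.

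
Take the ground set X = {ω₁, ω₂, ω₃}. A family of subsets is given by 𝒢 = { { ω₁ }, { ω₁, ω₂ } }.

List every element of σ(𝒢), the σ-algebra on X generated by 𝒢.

σ(𝒢) = { {  }, { ω₁ }, { ω₂ }, { ω₃ }, { ω₁, ω₂ }, { ω₁, ω₃ }, { ω₂, ω₃ }, X }

Trace:
Seed the family with 𝒢 together with ∅ and X: { {  }, { ω₁ }, { ω₁, ω₂ }, X }.
Step 1 (2 new):
  { ω₃ }  = { ω₁, ω₂ }ᶜ
  { ω₂, ω₃ }  = { ω₁ }ᶜ
Step 2 (1 new):
  { ω₁, ω₃ }  = { ω₃ } ∪ { ω₁ }
Step 3 adds 1:
  { ω₂ }  = { ω₁, ω₃ }ᶜ
Step 4: already closed under ᶜ and ∪.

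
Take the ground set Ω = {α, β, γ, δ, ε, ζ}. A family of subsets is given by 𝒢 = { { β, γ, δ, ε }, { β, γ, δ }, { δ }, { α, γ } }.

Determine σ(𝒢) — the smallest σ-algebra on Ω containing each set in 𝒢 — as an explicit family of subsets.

Answer: σ(𝒢) = { {  }, { α }, { β }, { γ }, { δ }, { ε }, { ζ }, { α, β }, { α, γ }, { α, δ }, { α, ε }, { α, ζ }, { β, γ }, { β, δ }, { β, ε }, { β, ζ }, { γ, δ }, { γ, ε }, { γ, ζ }, { δ, ε }, { δ, ζ }, { ε, ζ }, { α, β, γ }, { α, β, δ }, { α, β, ε }, { α, β, ζ }, { α, γ, δ }, { α, γ, ε }, { α, γ, ζ }, { α, δ, ε }, { α, δ, ζ }, { α, ε, ζ }, { β, γ, δ }, { β, γ, ε }, { β, γ, ζ }, { β, δ, ε }, { β, δ, ζ }, { β, ε, ζ }, { γ, δ, ε }, { γ, δ, ζ }, { γ, ε, ζ }, { δ, ε, ζ }, { α, β, γ, δ }, { α, β, γ, ε }, { α, β, γ, ζ }, { α, β, δ, ε }, { α, β, δ, ζ }, { α, β, ε, ζ }, { α, γ, δ, ε }, { α, γ, δ, ζ }, { α, γ, ε, ζ }, { α, δ, ε, ζ }, { β, γ, δ, ε }, { β, γ, δ, ζ }, { β, γ, ε, ζ }, { β, δ, ε, ζ }, { γ, δ, ε, ζ }, { α, β, γ, δ, ε }, { α, β, γ, δ, ζ }, { α, β, γ, ε, ζ }, { α, β, δ, ε, ζ }, { α, γ, δ, ε, ζ }, { β, γ, δ, ε, ζ }, Ω }

Trace:
Take S₀ = 𝒢 ∪ {∅, Ω} = { {  }, { δ }, { α, γ }, { β, γ, δ }, { β, γ, δ, ε }, Ω }.
Pass 1: +7 →
  { α, ζ }  = ᶜ of { β, γ, δ, ε }
  { α, γ, δ }  = { α, γ } ∪ { δ }
  { α, ε, ζ }  = ᶜ of { β, γ, δ }
  { α, β, γ, δ }  = { β, γ, δ } ∪ { α, γ }
  { β, δ, ε, ζ }  = ᶜ of { α, γ }
  { α, β, γ, δ, ε }  = { α, γ } ∪ { β, γ, δ, ε }
  { α, β, γ, ε, ζ }  = ᶜ of { δ }
  [13 total]
Pass 2: +12 →
  { ζ }  = ᶜ of { α, β, γ, δ, ε }
  { ε, ζ }  = ᶜ of { α, β, γ, δ }
  { α, γ, ζ }  = { α, ζ } ∪ { α, γ }
  { α, δ, ζ }  = { α, ζ } ∪ { δ }
  { β, ε, ζ }  = ᶜ of { α, γ, δ }
  { α, γ, δ, ζ }  = { α, ζ } ∪ { α, γ, δ }
  { α, γ, ε, ζ }  = { α, ε, ζ } ∪ { α, γ }
  { α, δ, ε, ζ }  = { α, ε, ζ } ∪ { δ }
  { α, β, γ, δ, ζ }  = { β, γ, δ } ∪ { α, ζ }
  { α, β, δ, ε, ζ }  = { α, ζ } ∪ { β, δ, ε, ζ }
  { α, γ, δ, ε, ζ }  = { α, γ, δ } ∪ { α, ε, ζ }
  { β, γ, δ, ε, ζ }  = { β, γ, δ } ∪ { β, δ, ε, ζ }
  [25 total]
Pass 3 (13 new):
  { α }  = ᶜ of { β, γ, δ, ε, ζ }
  { β }  = ᶜ of { α, γ, δ, ε, ζ }
  { γ }  = ᶜ of { α, β, δ, ε, ζ }
  { ε }  = ᶜ of { α, β, γ, δ, ζ }
  { β, γ }  = ᶜ of { α, δ, ε, ζ }
  { β, δ }  = ᶜ of { α, γ, ε, ζ }
  { β, ε }  = ᶜ of { α, γ, δ, ζ }
  { δ, ζ }  = { ζ } ∪ { δ }
  { β, γ, ε }  = ᶜ of { α, δ, ζ }
  { β, δ, ε }  = ᶜ of { α, γ, ζ }
  { δ, ε, ζ }  = { ε, ζ } ∪ { δ }
  { α, β, ε, ζ }  = { α, ζ } ∪ { β, ε, ζ }
  { β, γ, δ, ζ }  = { β, γ, δ } ∪ { ζ }
  [38 total]
Pass 4 adds 24:
  { α, β }  = { β } ∪ { α }
  { α, δ }  = { δ } ∪ { α }
  { α, ε }  = ᶜ of { β, γ, δ, ζ }
  { β, ζ }  = { β } ∪ { ζ }
  { γ, δ }  = ᶜ of { α, β, ε, ζ }
  { γ, ε }  = { γ } ∪ { ε }
  { γ, ζ }  = { γ } ∪ { ζ }
  { δ, ε }  = { δ } ∪ { ε }
  { α, β, γ }  = ᶜ of { δ, ε, ζ }
  { α, β, δ }  = { α } ∪ { β, δ }
  { α, β, ε }  = { α } ∪ { β, ε }
  { α, β, ζ }  = { α, ζ } ∪ { β }
  { α, γ, ε }  = { α, γ } ∪ { ε }
  { β, γ, ζ }  = { β, γ } ∪ { ζ }
  { β, δ, ζ }  = { β } ∪ { δ, ζ }
  { γ, δ, ζ }  = { γ } ∪ { δ, ζ }
  { γ, ε, ζ }  = { γ } ∪ { ε, ζ }
  { α, β, γ, ε }  = ᶜ of { δ, ζ }
  { α, β, γ, ζ }  = { α, γ, ζ } ∪ { β }
  { α, β, δ, ε }  = { β, δ, ε } ∪ { α }
  { α, β, δ, ζ }  = { α, ζ } ∪ { β, δ }
  { α, γ, δ, ε }  = { α, γ, δ } ∪ { ε }
  { β, γ, ε, ζ }  = { γ } ∪ { β, ε, ζ }
  { γ, δ, ε, ζ }  = { δ, ε, ζ } ∪ { γ }
  [62 total]
Pass 5 adds 2:
  { α, δ, ε }  = ᶜ of { β, γ, ζ }
  { γ, δ, ε }  = ᶜ of { α, β, ζ }
  [64 total]
After Pass 6 the family is unchanged; done.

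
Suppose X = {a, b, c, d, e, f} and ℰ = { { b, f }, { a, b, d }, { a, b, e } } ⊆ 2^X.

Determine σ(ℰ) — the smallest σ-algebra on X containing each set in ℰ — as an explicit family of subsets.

Seed the family with ℰ together with ∅ and X: { {}, { b, f }, { a, b, d }, { a, b, e }, X }.
Pass 1 adds 6:
  { c, d, f }  = ᶜ of { a, b, e }
  { c, e, f }  = ᶜ of { a, b, d }
  { a, b, d, e }  = { a, b, e } ∪ { a, b, d }
  { a, b, d, f }  = { b, f } ∪ { a, b, d }
  { a, b, e, f }  = { a, b, e } ∪ { b, f }
  { a, c, d, e }  = ᶜ of { b, f }
  (now 11)
Pass 2. New:
  { c, d }  = ᶜ of { a, b, e, f }
  { c, e }  = ᶜ of { a, b, d, f }
  { c, f }  = ᶜ of { a, b, d, e }
  { b, c, d, f }  = { b, f } ∪ { c, d, f }
  { b, c, e, f }  = { b, f } ∪ { c, e, f }
  { c, d, e, f }  = { c, e, f } ∪ { c, d, f }
  { a, b, c, d, e }  = { a, b, d, e } ∪ { a, c, d, e }
  { a, b, c, d, f }  = { a, b, d, f } ∪ { c, d, f }
  { a, b, c, e, f }  = { a, b, e } ∪ { c, e, f }
  { a, b, d, e, f }  = { a, b, d, f } ∪ { a, b, d, e }
  { a, c, d, e, f }  = { a, c, d, e } ∪ { c, e, f }
  (now 22)
Pass 3 (13 new):
  { b }  = ᶜ of { a, c, d, e, f }
  { c }  = ᶜ of { a, b, d, e, f }
  { d }  = ᶜ of { a, b, c, e, f }
  { e }  = ᶜ of { a, b, c, d, f }
  { f }  = ᶜ of { a, b, c, d, e }
  { a, b }  = ᶜ of { c, d, e, f }
  { a, d }  = ᶜ of { b, c, e, f }
  { a, e }  = ᶜ of { b, c, d, f }
  { b, c, f }  = { b, f } ∪ { c, f }
  { c, d, e }  = { c, d } ∪ { c, e }
  { a, b, c, d }  = { c, d } ∪ { a, b, d }
  { a, b, c, e }  = { c, e } ∪ { a, b, e }
  { b, c, d, e, f }  = { c, d } ∪ { b, c, e, f }
  (now 35)
Pass 4 (22 new):
  { a }  = ᶜ of { b, c, d, e, f }
  { b, c }  = { b } ∪ { c }
  { b, d }  = { b } ∪ { d }
  { b, e }  = { b } ∪ { e }
  { d, e }  = { e } ∪ { d }
  { d, f }  = ᶜ of { a, b, c, e }
  { e, f }  = ᶜ of { a, b, c, d }
  { a, b, c }  = { a, b } ∪ { c }
  { a, b, f }  = ᶜ of { c, d, e }
  { a, c, d }  = { c, d } ∪ { a, d }
  { a, c, e }  = { c } ∪ { a, e }
  { a, d, e }  = ᶜ of { b, c, f }
  { a, d, f }  = { f } ∪ { a, d }
  { a, e, f }  = { f } ∪ { a, e }
  { b, c, d }  = { c, d } ∪ { b }
  { b, c, e }  = { b } ∪ { c, e }
  { b, d, f }  = { b, f } ∪ { d }
  { b, e, f }  = { b, f } ∪ { e }
  { a, b, c, f }  = { a, b } ∪ { b, c, f }
  { a, c, d, f }  = { a, d } ∪ { c, f }
  { a, c, e, f }  = { c, e, f } ∪ { a, e }
  { b, c, d, e }  = { c, d, e } ∪ { b }
  (now 57)
Pass 5 (7 new):
  { a, c }  = { c } ∪ { a }
  { a, f }  = ᶜ of { b, c, d, e }
  { a, c, f }  = { c, f } ∪ { a }
  { b, d, e }  = { b, e } ∪ { d, e }
  { d, e, f }  = ᶜ of { a, b, c }
  { a, d, e, f }  = ᶜ of { b, c }
  { b, d, e, f }  = { b, d, f } ∪ { b, e }
  (now 64)
Pass 6: already closed under ᶜ and ∪.

|σ(ℰ)| = 64.  σ(ℰ) = { {}, { a }, { b }, { c }, { d }, { e }, { f }, { a, b }, { a, c }, { a, d }, { a, e }, { a, f }, { b, c }, { b, d }, { b, e }, { b, f }, { c, d }, { c, e }, { c, f }, { d, e }, { d, f }, { e, f }, { a, b, c }, { a, b, d }, { a, b, e }, { a, b, f }, { a, c, d }, { a, c, e }, { a, c, f }, { a, d, e }, { a, d, f }, { a, e, f }, { b, c, d }, { b, c, e }, { b, c, f }, { b, d, e }, { b, d, f }, { b, e, f }, { c, d, e }, { c, d, f }, { c, e, f }, { d, e, f }, { a, b, c, d }, { a, b, c, e }, { a, b, c, f }, { a, b, d, e }, { a, b, d, f }, { a, b, e, f }, { a, c, d, e }, { a, c, d, f }, { a, c, e, f }, { a, d, e, f }, { b, c, d, e }, { b, c, d, f }, { b, c, e, f }, { b, d, e, f }, { c, d, e, f }, { a, b, c, d, e }, { a, b, c, d, f }, { a, b, c, e, f }, { a, b, d, e, f }, { a, c, d, e, f }, { b, c, d, e, f }, X }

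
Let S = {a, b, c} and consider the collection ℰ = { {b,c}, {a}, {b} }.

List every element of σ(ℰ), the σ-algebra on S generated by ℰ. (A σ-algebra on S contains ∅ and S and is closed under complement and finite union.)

|σ(ℰ)| = 8.  σ(ℰ) = { {}, {a}, {b}, {c}, {a,b}, {a,c}, {b,c}, S }

Check:
Take S₀ = ℰ ∪ {∅, S} = { {}, {a}, {b}, {b,c}, S }.
Iteration 1 adds 2:
  {a,b}  = {b} ∪ {a}
  {a,c}  = S∖{b}
  (now 7)
Iteration 2: 1 new —
  {c}  = S∖{a,b}
  (now 8)
Iteration 3: closed — nothing new.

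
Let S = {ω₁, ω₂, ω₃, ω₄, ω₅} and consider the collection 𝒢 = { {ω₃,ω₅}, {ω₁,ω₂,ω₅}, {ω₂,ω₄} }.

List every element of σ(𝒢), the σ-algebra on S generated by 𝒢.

σ(𝒢) (32 sets): { {}, {ω₁}, {ω₂}, {ω₃}, {ω₄}, {ω₅}, {ω₁,ω₂}, {ω₁,ω₃}, {ω₁,ω₄}, {ω₁,ω₅}, {ω₂,ω₃}, {ω₂,ω₄}, {ω₂,ω₅}, {ω₃,ω₄}, {ω₃,ω₅}, {ω₄,ω₅}, {ω₁,ω₂,ω₃}, {ω₁,ω₂,ω₄}, {ω₁,ω₂,ω₅}, {ω₁,ω₃,ω₄}, {ω₁,ω₃,ω₅}, {ω₁,ω₄,ω₅}, {ω₂,ω₃,ω₄}, {ω₂,ω₃,ω₅}, {ω₂,ω₄,ω₅}, {ω₃,ω₄,ω₅}, {ω₁,ω₂,ω₃,ω₄}, {ω₁,ω₂,ω₃,ω₅}, {ω₁,ω₂,ω₄,ω₅}, {ω₁,ω₃,ω₄,ω₅}, {ω₂,ω₃,ω₄,ω₅}, S }

Working:
Initial family (5 sets): { {}, {ω₂,ω₄}, {ω₃,ω₅}, {ω₁,ω₂,ω₅}, S }.
Iteration 1. New:
  {ω₃,ω₄}  = ᶜ of {ω₁,ω₂,ω₅}
  {ω₁,ω₂,ω₄}  = ᶜ of {ω₃,ω₅}
  {ω₁,ω₃,ω₅}  = ᶜ of {ω₂,ω₄}
  {ω₁,ω₂,ω₃,ω₅}  = {ω₁,ω₂,ω₅} ∪ {ω₃,ω₅}
  {ω₁,ω₂,ω₄,ω₅}  = {ω₁,ω₂,ω₅} ∪ {ω₂,ω₄}
  {ω₂,ω₃,ω₄,ω₅}  = {ω₃,ω₅} ∪ {ω₂,ω₄}
  |family| = 11
Iteration 2: +7 →
  {ω₁}  = ᶜ of {ω₂,ω₃,ω₄,ω₅}
  {ω₃}  = ᶜ of {ω₁,ω₂,ω₄,ω₅}
  {ω₄}  = ᶜ of {ω₁,ω₂,ω₃,ω₅}
  {ω₂,ω₃,ω₄}  = {ω₃,ω₄} ∪ {ω₂,ω₄}
  {ω₃,ω₄,ω₅}  = {ω₃,ω₄} ∪ {ω₃,ω₅}
  {ω₁,ω₂,ω₃,ω₄}  = {ω₃,ω₄} ∪ {ω₁,ω₂,ω₄}
  {ω₁,ω₃,ω₄,ω₅}  = {ω₃,ω₄} ∪ {ω₁,ω₃,ω₅}
  |family| = 18
Iteration 3 (7 new):
  {ω₂}  = ᶜ of {ω₁,ω₃,ω₄,ω₅}
  {ω₅}  = ᶜ of {ω₁,ω₂,ω₃,ω₄}
  {ω₁,ω₂}  = ᶜ of {ω₃,ω₄,ω₅}
  {ω₁,ω₃}  = {ω₃} ∪ {ω₁}
  {ω₁,ω₄}  = {ω₄} ∪ {ω₁}
  {ω₁,ω₅}  = ᶜ of {ω₂,ω₃,ω₄}
  {ω₁,ω₃,ω₄}  = {ω₃,ω₄} ∪ {ω₁}
  |family| = 25
Iteration 4 (7 new):
  {ω₂,ω₃}  = {ω₂} ∪ {ω₃}
  {ω₂,ω₅}  = ᶜ of {ω₁,ω₃,ω₄}
  {ω₄,ω₅}  = {ω₅} ∪ {ω₄}
  {ω₁,ω₂,ω₃}  = {ω₁,ω₂} ∪ {ω₃}
  {ω₁,ω₄,ω₅}  = {ω₅} ∪ {ω₁,ω₄}
  {ω₂,ω₃,ω₅}  = ᶜ of {ω₁,ω₄}
  {ω₂,ω₄,ω₅}  = ᶜ of {ω₁,ω₃}
  |family| = 32
Iteration 5: no new sets; the family is a σ-algebra.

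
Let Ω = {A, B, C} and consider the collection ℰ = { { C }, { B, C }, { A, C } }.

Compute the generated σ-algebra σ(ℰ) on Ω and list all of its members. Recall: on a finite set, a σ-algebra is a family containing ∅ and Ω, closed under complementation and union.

Start: ℰ ∪ {∅, Ω} = { {  }, { C }, { A, C }, { B, C }, Ω }.
Step 1: 3 new —
  { A }  = complement { B, C }
  { B }  = complement { A, C }
  { A, B }  = complement { C }
Step 2 adds nothing — fixpoint reached.

|σ(ℰ)| = 8.  σ(ℰ) = { {  }, { A }, { B }, { C }, { A, B }, { A, C }, { B, C }, Ω }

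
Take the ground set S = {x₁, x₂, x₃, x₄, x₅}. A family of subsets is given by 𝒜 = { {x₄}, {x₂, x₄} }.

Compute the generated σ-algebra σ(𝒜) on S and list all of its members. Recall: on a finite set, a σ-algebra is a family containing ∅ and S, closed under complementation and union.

Start: 𝒜 ∪ {∅, S} = { {}, {x₄}, {x₂, x₄}, S }.
Step 1: 2 new —
  {x₁, x₃, x₅}  = complement {x₂, x₄}
  {x₁, x₂, x₃, x₅}  = complement {x₄}
  [6 total]
Step 2: +1 →
  {x₁, x₃, x₄, x₅}  = {x₄} ∪ {x₁, x₃, x₅}
  [7 total]
Step 3. New:
  {x₂}  = complement {x₁, x₃, x₄, x₅}
  [8 total]
Step 4: closed — nothing new.

Therefore σ(𝒜) = { {}, {x₂}, {x₄}, {x₂, x₄}, {x₁, x₃, x₅}, {x₁, x₂, x₃, x₅}, {x₁, x₃, x₄, x₅}, S } (|σ(𝒜)| = 8).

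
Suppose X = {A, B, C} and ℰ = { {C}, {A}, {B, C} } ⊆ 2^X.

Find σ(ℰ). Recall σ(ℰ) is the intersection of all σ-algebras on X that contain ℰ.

Seed the family with ℰ together with ∅ and X: { {}, {A}, {C}, {B, C}, X }.
Iteration 1. New:
  {A, B}  = ᶜ of {C}
  {A, C}  = {C} ∪ {A}
Iteration 2 (1 new):
  {B}  = ᶜ of {A, C}
Iteration 3: no new sets; the family is a σ-algebra.

σ(ℰ) = { {}, {A}, {B}, {C}, {A, B}, {A, C}, {B, C}, X }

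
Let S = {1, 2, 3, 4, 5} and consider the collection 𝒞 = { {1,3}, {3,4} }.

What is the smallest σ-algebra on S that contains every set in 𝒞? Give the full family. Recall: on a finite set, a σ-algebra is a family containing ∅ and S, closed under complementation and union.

Answer: σ(𝒞) = { {}, {1}, {3}, {4}, {1,3}, {1,4}, {2,5}, {3,4}, {1,2,5}, {1,3,4}, {2,3,5}, {2,4,5}, {1,2,3,5}, {1,2,4,5}, {2,3,4,5}, S }

Check:
Start: 𝒞 ∪ {∅, S} = { {}, {1,3}, {3,4}, S }.
Iteration 1: +3 →
  {1,2,5}  = ᶜ of {3,4}
  {1,3,4}  = {1,3} ∪ {3,4}
  {2,4,5}  = ᶜ of {1,3}
  (now 7)
Iteration 2: 4 new —
  {2,5}  = ᶜ of {1,3,4}
  {1,2,3,5}  = {1,2,5} ∪ {1,3}
  {1,2,4,5}  = {1,2,5} ∪ {2,4,5}
  {2,3,4,5}  = {3,4} ∪ {2,4,5}
  (now 11)
Iteration 3. New:
  {1}  = ᶜ of {2,3,4,5}
  {3}  = ᶜ of {1,2,4,5}
  {4}  = ᶜ of {1,2,3,5}
  (now 14)
Iteration 4. New:
  {1,4}  = {4} ∪ {1}
  {2,3,5}  = {3} ∪ {2,5}
  (now 16)
Iteration 5: stable.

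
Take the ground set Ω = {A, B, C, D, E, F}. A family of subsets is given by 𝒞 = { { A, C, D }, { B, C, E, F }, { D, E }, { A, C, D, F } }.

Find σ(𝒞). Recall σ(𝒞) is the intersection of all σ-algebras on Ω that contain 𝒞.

σ(𝒞) (64 sets): { {}, { A }, { B }, { C }, { D }, { E }, { F }, { A, B }, { A, C }, { A, D }, { A, E }, { A, F }, { B, C }, { B, D }, { B, E }, { B, F }, { C, D }, { C, E }, { C, F }, { D, E }, { D, F }, { E, F }, { A, B, C }, { A, B, D }, { A, B, E }, { A, B, F }, { A, C, D }, { A, C, E }, { A, C, F }, { A, D, E }, { A, D, F }, { A, E, F }, { B, C, D }, { B, C, E }, { B, C, F }, { B, D, E }, { B, D, F }, { B, E, F }, { C, D, E }, { C, D, F }, { C, E, F }, { D, E, F }, { A, B, C, D }, { A, B, C, E }, { A, B, C, F }, { A, B, D, E }, { A, B, D, F }, { A, B, E, F }, { A, C, D, E }, { A, C, D, F }, { A, C, E, F }, { A, D, E, F }, { B, C, D, E }, { B, C, D, F }, { B, C, E, F }, { B, D, E, F }, { C, D, E, F }, { A, B, C, D, E }, { A, B, C, D, F }, { A, B, C, E, F }, { A, B, D, E, F }, { A, C, D, E, F }, { B, C, D, E, F }, Ω }

Derivation:
Seed the family with 𝒞 together with ∅ and Ω: { {}, { D, E }, { A, C, D }, { A, C, D, F }, { B, C, E, F }, Ω }.
Pass 1: 7 new —
  { A, D }  = { B, C, E, F }ᶜ
  { B, E }  = { A, C, D, F }ᶜ
  { B, E, F }  = { A, C, D }ᶜ
  { A, B, C, F }  = { D, E }ᶜ
  { A, C, D, E }  = { D, E } ∪ { A, C, D }
  { A, C, D, E, F }  = { D, E } ∪ { A, C, D, F }
  { B, C, D, E, F }  = { D, E } ∪ { B, C, E, F }
  (now 13)
Pass 2: +11 →
  { A }  = { B, C, D, E, F }ᶜ
  { B }  = { A, C, D, E, F }ᶜ
  { B, F }  = { A, C, D, E }ᶜ
  { A, D, E }  = { D, E } ∪ { A, D }
  { B, D, E }  = { B, E } ∪ { D, E }
  { A, B, D, E }  = { B, E } ∪ { A, D }
  { B, D, E, F }  = { B, E, F } ∪ { D, E }
  { A, B, C, D, E }  = { B, E } ∪ { A, C, D }
  { A, B, C, D, F }  = { A, B, C, F } ∪ { A, C, D }
  { A, B, C, E, F }  = { B, E } ∪ { A, B, C, F }
  { A, B, D, E, F }  = { B, E, F } ∪ { A, D }
  (now 24)
Pass 3: 15 new —
  { C }  = { A, B, D, E, F }ᶜ
  { D }  = { A, B, C, E, F }ᶜ
  { E }  = { A, B, C, D, F }ᶜ
  { F }  = { A, B, C, D, E }ᶜ
  { A, B }  = { B } ∪ { A }
  { A, C }  = { B, D, E, F }ᶜ
  { C, F }  = { A, B, D, E }ᶜ
  { A, B, D }  = { B } ∪ { A, D }
  { A, B, E }  = { B, E } ∪ { A }
  { A, B, F }  = { B, F } ∪ { A }
  { A, C, F }  = { B, D, E }ᶜ
  { B, C, F }  = { A, D, E }ᶜ
  { A, B, C, D }  = { B } ∪ { A, C, D }
  { A, B, D, F }  = { A, D } ∪ { B, F }
  { A, B, E, F }  = { B, E, F } ∪ { A }
  (now 39)
Pass 4 adds 23:
  { A, E }  = { A } ∪ { E }
  { A, F }  = { A } ∪ { F }
  { B, C }  = { B } ∪ { C }
  { B, D }  = { B } ∪ { D }
  { C, D }  = { A, B, E, F }ᶜ
  { C, E }  = { A, B, D, F }ᶜ
  { D, F }  = { D } ∪ { F }
  { E, F }  = { A, B, C, D }ᶜ
  { A, B, C }  = { B } ∪ { A, C }
  { A, C, E }  = { A, C } ∪ { E }
  { A, D, F }  = { A, D } ∪ { F }
  { B, C, E }  = { C } ∪ { B, E }
  { B, D, F }  = { B, F } ∪ { D }
  { C, D, E }  = { A, B, F }ᶜ
  { C, D, F }  = { A, B, E }ᶜ
  { C, E, F }  = { A, B, D }ᶜ
  { D, E, F }  = { D, E } ∪ { F }
  { A, B, C, E }  = { A, C } ∪ { A, B, E }
  { A, C, E, F }  = { A, C, F } ∪ { E }
  { A, D, E, F }  = { A, D, E } ∪ { F }
  { B, C, D, E }  = { B, D, E } ∪ { C }
  { B, C, D, F }  = { B, C, F } ∪ { D }
  { C, D, E, F }  = { A, B }ᶜ
  (now 62)
Pass 5. New:
  { A, E, F }  = { E, F } ∪ { A, F }
  { B, C, D }  = { C, D } ∪ { B }
  (now 64)
Pass 6: already closed under ᶜ and ∪.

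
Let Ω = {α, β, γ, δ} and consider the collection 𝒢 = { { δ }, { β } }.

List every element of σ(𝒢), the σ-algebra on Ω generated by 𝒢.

Begin from { ∅, { β }, { δ }, Ω } (that is, 𝒢 plus ∅ and Ω).
Pass 1: 3 new —
  { β, δ }  = { β } ∪ { δ }
  { α, β, γ }  = Ω∖{ δ }
  { α, γ, δ }  = Ω∖{ β }
  [7 total]
Pass 2 (1 new):
  { α, γ }  = Ω∖{ β, δ }
  [8 total]
Pass 3: already closed under ᶜ and ∪.

|σ(𝒢)| = 8.  σ(𝒢) = { ∅, { β }, { δ }, { α, γ }, { β, δ }, { α, β, γ }, { α, γ, δ }, Ω }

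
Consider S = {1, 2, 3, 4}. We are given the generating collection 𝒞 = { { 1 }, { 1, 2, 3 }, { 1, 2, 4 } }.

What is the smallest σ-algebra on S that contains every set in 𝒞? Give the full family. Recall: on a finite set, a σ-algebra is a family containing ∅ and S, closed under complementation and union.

σ(𝒞) = { ∅, { 1 }, { 2 }, { 3 }, { 4 }, { 1, 2 }, { 1, 3 }, { 1, 4 }, { 2, 3 }, { 2, 4 }, { 3, 4 }, { 1, 2, 3 }, { 1, 2, 4 }, { 1, 3, 4 }, { 2, 3, 4 }, S }

Derivation:
Initial family (5 sets): { ∅, { 1 }, { 1, 2, 3 }, { 1, 2, 4 }, S }.
Iteration 1. New:
  { 3 }  = complement { 1, 2, 4 }
  { 4 }  = complement { 1, 2, 3 }
  { 2, 3, 4 }  = complement { 1 }
  |family| = 8
Iteration 2: 3 new —
  { 1, 3 }  = { 3 } ∪ { 1 }
  { 1, 4 }  = { 4 } ∪ { 1 }
  { 3, 4 }  = { 4 } ∪ { 3 }
  |family| = 11
Iteration 3. New:
  { 1, 2 }  = complement { 3, 4 }
  { 2, 3 }  = complement { 1, 4 }
  { 2, 4 }  = complement { 1, 3 }
  { 1, 3, 4 }  = { 3 } ∪ { 1, 4 }
  |family| = 15
Iteration 4: +1 →
  { 2 }  = complement { 1, 3, 4 }
  |family| = 16
Iteration 5: no new sets; the family is a σ-algebra.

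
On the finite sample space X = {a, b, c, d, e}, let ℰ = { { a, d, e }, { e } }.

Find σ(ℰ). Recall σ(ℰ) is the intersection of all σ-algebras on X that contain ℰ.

Take S₀ = ℰ ∪ {∅, X} = { {}, { e }, { a, d, e }, X }.
Iteration 1. New:
  { b, c }  = { a, d, e }ᶜ
  { a, b, c, d }  = { e }ᶜ
Iteration 2 adds 1:
  { b, c, e }  = { b, c } ∪ { e }
Iteration 3: +1 →
  { a, d }  = { b, c, e }ᶜ
Iteration 4 adds nothing — fixpoint reached.

|σ(ℰ)| = 8.  σ(ℰ) = { {}, { e }, { a, d }, { b, c }, { a, d, e }, { b, c, e }, { a, b, c, d }, X }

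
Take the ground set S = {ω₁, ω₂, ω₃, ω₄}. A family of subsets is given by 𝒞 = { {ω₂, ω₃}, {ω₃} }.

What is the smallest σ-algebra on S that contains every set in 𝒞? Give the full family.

σ(𝒞) (8 sets): { {}, {ω₂}, {ω₃}, {ω₁, ω₄}, {ω₂, ω₃}, {ω₁, ω₂, ω₄}, {ω₁, ω₃, ω₄}, S }

Trace:
Seed the family with 𝒞 together with ∅ and S: { {}, {ω₃}, {ω₂, ω₃}, S }.
Step 1: 2 new —
  {ω₁, ω₄}  = complement {ω₂, ω₃}
  {ω₁, ω₂, ω₄}  = complement {ω₃}
  |family| = 6
Step 2 (1 new):
  {ω₁, ω₃, ω₄}  = {ω₃} ∪ {ω₁, ω₄}
  |family| = 7
Step 3: +1 →
  {ω₂}  = complement {ω₁, ω₃, ω₄}
  |family| = 8
Step 4: stable.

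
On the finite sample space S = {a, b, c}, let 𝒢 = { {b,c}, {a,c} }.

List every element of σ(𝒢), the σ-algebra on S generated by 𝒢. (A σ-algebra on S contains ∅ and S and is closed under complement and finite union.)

Seed the family with 𝒢 together with ∅ and S: { {}, {a,c}, {b,c}, S }.
Pass 1. New:
  {a}  = ᶜ of {b,c}
  {b}  = ᶜ of {a,c}
  — 6 sets.
Pass 2: +1 →
  {a,b}  = {b} ∪ {a}
  — 7 sets.
Pass 3 adds 1:
  {c}  = ᶜ of {a,b}
  — 8 sets.
Pass 4 adds nothing — fixpoint reached.

Hence σ(𝒢) has 8 members: { {}, {a}, {b}, {c}, {a,b}, {a,c}, {b,c}, S }.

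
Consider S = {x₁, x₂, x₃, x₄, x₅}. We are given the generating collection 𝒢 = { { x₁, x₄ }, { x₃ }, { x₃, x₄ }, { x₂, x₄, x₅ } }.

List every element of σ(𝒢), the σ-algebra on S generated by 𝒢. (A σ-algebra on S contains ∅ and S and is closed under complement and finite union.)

σ(𝒢) (16 sets): { {  }, { x₁ }, { x₃ }, { x₄ }, { x₁, x₃ }, { x₁, x₄ }, { x₂, x₅ }, { x₃, x₄ }, { x₁, x₂, x₅ }, { x₁, x₃, x₄ }, { x₂, x₃, x₅ }, { x₂, x₄, x₅ }, { x₁, x₂, x₃, x₅ }, { x₁, x₂, x₄, x₅ }, { x₂, x₃, x₄, x₅ }, S }

Derivation:
Seed the family with 𝒢 together with ∅ and S: { {  }, { x₃ }, { x₁, x₄ }, { x₃, x₄ }, { x₂, x₄, x₅ }, S }.
Round 1 adds 6:
  { x₁, x₃ }  = complement { x₂, x₄, x₅ }
  { x₁, x₂, x₅ }  = complement { x₃, x₄ }
  { x₁, x₃, x₄ }  = { x₃ } ∪ { x₁, x₄ }
  { x₂, x₃, x₅ }  = complement { x₁, x₄ }
  { x₁, x₂, x₄, x₅ }  = complement { x₃ }
  { x₂, x₃, x₄, x₅ }  = { x₃ } ∪ { x₂, x₄, x₅ }
  |family| = 12
Round 2 (3 new):
  { x₁ }  = complement { x₂, x₃, x₄, x₅ }
  { x₂, x₅ }  = complement { x₁, x₃, x₄ }
  { x₁, x₂, x₃, x₅ }  = { x₃ } ∪ { x₁, x₂, x₅ }
  |family| = 15
Round 3: 1 new —
  { x₄ }  = complement { x₁, x₂, x₃, x₅ }
  |family| = 16
Round 4: stable.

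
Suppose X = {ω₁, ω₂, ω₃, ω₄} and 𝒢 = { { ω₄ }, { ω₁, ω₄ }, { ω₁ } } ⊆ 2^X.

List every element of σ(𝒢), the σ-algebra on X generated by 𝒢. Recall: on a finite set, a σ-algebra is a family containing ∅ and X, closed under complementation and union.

σ(𝒢) (8 sets): { {  }, { ω₁ }, { ω₄ }, { ω₁, ω₄ }, { ω₂, ω₃ }, { ω₁, ω₂, ω₃ }, { ω₂, ω₃, ω₄ }, X }

Working:
Take S₀ = 𝒢 ∪ {∅, X} = { {  }, { ω₁ }, { ω₄ }, { ω₁, ω₄ }, X }.
Step 1: 3 new —
  { ω₂, ω₃ }  = { ω₁, ω₄ }ᶜ
  { ω₁, ω₂, ω₃ }  = { ω₄ }ᶜ
  { ω₂, ω₃, ω₄ }  = { ω₁ }ᶜ
  — 8 sets.
Step 2: stable.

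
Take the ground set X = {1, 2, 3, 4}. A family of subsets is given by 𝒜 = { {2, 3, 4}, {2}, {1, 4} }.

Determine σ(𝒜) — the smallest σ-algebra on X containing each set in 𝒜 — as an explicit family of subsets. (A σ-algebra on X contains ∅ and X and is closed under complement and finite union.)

Begin from { {}, {2}, {1, 4}, {2, 3, 4}, X } (that is, 𝒜 plus ∅ and X).
Iteration 1: +4 →
  {1}  = {2, 3, 4}ᶜ
  {2, 3}  = {1, 4}ᶜ
  {1, 2, 4}  = {1, 4} ∪ {2}
  {1, 3, 4}  = {2}ᶜ
  [9 total]
Iteration 2: +3 →
  {3}  = {1, 2, 4}ᶜ
  {1, 2}  = {2} ∪ {1}
  {1, 2, 3}  = {2, 3} ∪ {1}
  [12 total]
Iteration 3: +3 →
  {4}  = {1, 2, 3}ᶜ
  {1, 3}  = {3} ∪ {1}
  {3, 4}  = {1, 2}ᶜ
  [15 total]
Iteration 4: 1 new —
  {2, 4}  = {1, 3}ᶜ
  [16 total]
Iteration 5: stable.

Hence σ(𝒜) has 16 members: { {}, {1}, {2}, {3}, {4}, {1, 2}, {1, 3}, {1, 4}, {2, 3}, {2, 4}, {3, 4}, {1, 2, 3}, {1, 2, 4}, {1, 3, 4}, {2, 3, 4}, X }.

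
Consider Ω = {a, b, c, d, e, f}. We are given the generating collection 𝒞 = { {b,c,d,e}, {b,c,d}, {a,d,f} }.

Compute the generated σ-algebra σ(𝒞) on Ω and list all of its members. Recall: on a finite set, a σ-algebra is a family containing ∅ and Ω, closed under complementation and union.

σ(𝒞) (16 sets): { ∅, {d}, {e}, {a,f}, {b,c}, {d,e}, {a,d,f}, {a,e,f}, {b,c,d}, {b,c,e}, {a,b,c,f}, {a,d,e,f}, {b,c,d,e}, {a,b,c,d,f}, {a,b,c,e,f}, Ω }

Derivation:
Take S₀ = 𝒞 ∪ {∅, Ω} = { ∅, {a,d,f}, {b,c,d}, {b,c,d,e}, Ω }.
Iteration 1: 4 new —
  {a,f}  = Ω∖{b,c,d,e}
  {a,e,f}  = Ω∖{b,c,d}
  {b,c,e}  = Ω∖{a,d,f}
  {a,b,c,d,f}  = {b,c,d} ∪ {a,d,f}
  (now 9)
Iteration 2: +3 →
  {e}  = Ω∖{a,b,c,d,f}
  {a,d,e,f}  = {a,d,f} ∪ {a,e,f}
  {a,b,c,e,f}  = {a,f} ∪ {b,c,e}
  (now 12)
Iteration 3 (2 new):
  {d}  = Ω∖{a,b,c,e,f}
  {b,c}  = Ω∖{a,d,e,f}
  (now 14)
Iteration 4: 2 new —
  {d,e}  = {d} ∪ {e}
  {a,b,c,f}  = {b,c} ∪ {a,f}
  (now 16)
Iteration 5: no new sets; the family is a σ-algebra.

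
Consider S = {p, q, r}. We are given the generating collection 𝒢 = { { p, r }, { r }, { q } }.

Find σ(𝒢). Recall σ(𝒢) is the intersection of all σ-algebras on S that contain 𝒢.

σ(𝒢) = { {  }, { p }, { q }, { r }, { p, q }, { p, r }, { q, r }, S }

Working:
Take S₀ = 𝒢 ∪ {∅, S} = { {  }, { q }, { r }, { p, r }, S }.
Pass 1 (2 new):
  { p, q }  = complement { r }
  { q, r }  = { r } ∪ { q }
Pass 2: +1 →
  { p }  = complement { q, r }
Pass 3: stable.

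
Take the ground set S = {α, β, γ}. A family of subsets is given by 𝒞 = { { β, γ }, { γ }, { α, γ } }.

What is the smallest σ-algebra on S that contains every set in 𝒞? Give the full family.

Begin from { {  }, { γ }, { α, γ }, { β, γ }, S } (that is, 𝒞 plus ∅ and S).
Round 1. New:
  { α }  = { β, γ }ᶜ
  { β }  = { α, γ }ᶜ
  { α, β }  = { γ }ᶜ
  (now 8)
After Round 2 the family is unchanged; done.

Therefore σ(𝒞) = { {  }, { α }, { β }, { γ }, { α, β }, { α, γ }, { β, γ }, S } (|σ(𝒞)| = 8).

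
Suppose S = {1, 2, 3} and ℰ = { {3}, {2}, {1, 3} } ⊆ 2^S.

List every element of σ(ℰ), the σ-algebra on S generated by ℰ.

Take S₀ = ℰ ∪ {∅, S} = { {}, {2}, {3}, {1, 3}, S }.
Pass 1: +2 →
  {1, 2}  = S∖{3}
  {2, 3}  = {3} ∪ {2}
Pass 2 (1 new):
  {1}  = S∖{2, 3}
After Pass 3 the family is unchanged; done.

Therefore σ(ℰ) = { {}, {1}, {2}, {3}, {1, 2}, {1, 3}, {2, 3}, S } (|σ(ℰ)| = 8).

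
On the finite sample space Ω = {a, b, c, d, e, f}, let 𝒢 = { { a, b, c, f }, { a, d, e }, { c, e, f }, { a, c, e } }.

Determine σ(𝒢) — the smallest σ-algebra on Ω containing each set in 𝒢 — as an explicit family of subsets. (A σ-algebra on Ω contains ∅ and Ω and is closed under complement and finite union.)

Answer: σ(𝒢) = { {}, { a }, { b }, { c }, { d }, { e }, { f }, { a, b }, { a, c }, { a, d }, { a, e }, { a, f }, { b, c }, { b, d }, { b, e }, { b, f }, { c, d }, { c, e }, { c, f }, { d, e }, { d, f }, { e, f }, { a, b, c }, { a, b, d }, { a, b, e }, { a, b, f }, { a, c, d }, { a, c, e }, { a, c, f }, { a, d, e }, { a, d, f }, { a, e, f }, { b, c, d }, { b, c, e }, { b, c, f }, { b, d, e }, { b, d, f }, { b, e, f }, { c, d, e }, { c, d, f }, { c, e, f }, { d, e, f }, { a, b, c, d }, { a, b, c, e }, { a, b, c, f }, { a, b, d, e }, { a, b, d, f }, { a, b, e, f }, { a, c, d, e }, { a, c, d, f }, { a, c, e, f }, { a, d, e, f }, { b, c, d, e }, { b, c, d, f }, { b, c, e, f }, { b, d, e, f }, { c, d, e, f }, { a, b, c, d, e }, { a, b, c, d, f }, { a, b, c, e, f }, { a, b, d, e, f }, { a, c, d, e, f }, { b, c, d, e, f }, Ω }

Trace:
Start: 𝒢 ∪ {∅, Ω} = { {}, { a, c, e }, { a, d, e }, { c, e, f }, { a, b, c, f }, Ω }.
Iteration 1: 8 new —
  { d, e }  = complement { a, b, c, f }
  { a, b, d }  = complement { c, e, f }
  { b, c, f }  = complement { a, d, e }
  { b, d, f }  = complement { a, c, e }
  { a, c, d, e }  = { a, d, e } ∪ { a, c, e }
  { a, c, e, f }  = { c, e, f } ∪ { a, c, e }
  { a, b, c, e, f }  = { c, e, f } ∪ { a, b, c, f }
  { a, c, d, e, f }  = { a, d, e } ∪ { c, e, f }
  — 14 sets.
Iteration 2 (14 new):
  { b }  = complement { a, c, d, e, f }
  { d }  = complement { a, b, c, e, f }
  { b, d }  = complement { a, c, e, f }
  { b, f }  = complement { a, c, d, e }
  { a, b, d, e }  = { a, d, e } ∪ { a, b, d }
  { a, b, d, f }  = { b, d, f } ∪ { a, b, d }
  { b, c, d, f }  = { b, d, f } ∪ { b, c, f }
  { b, c, e, f }  = { b, c, f } ∪ { c, e, f }
  { b, d, e, f }  = { b, d, f } ∪ { d, e }
  { c, d, e, f }  = { d, e } ∪ { c, e, f }
  { a, b, c, d, e }  = { a, c, e } ∪ { a, b, d }
  { a, b, c, d, f }  = { b, d, f } ∪ { a, b, c, f }
  { a, b, d, e, f }  = { a, d, e } ∪ { b, d, f }
  { b, c, d, e, f }  = { b, d, f } ∪ { c, e, f }
  — 28 sets.
Iteration 3: +12 →
  { a }  = complement { b, c, d, e, f }
  { c }  = complement { a, b, d, e, f }
  { e }  = complement { a, b, c, d, f }
  { f }  = complement { a, b, c, d, e }
  { a, b }  = complement { c, d, e, f }
  { a, c }  = complement { b, d, e, f }
  { a, d }  = complement { b, c, e, f }
  { a, e }  = complement { b, c, d, f }
  { c, e }  = complement { a, b, d, f }
  { c, f }  = complement { a, b, d, e }
  { b, d, e }  = { b } ∪ { d, e }
  { a, b, c, e }  = { a, c, e } ∪ { b }
  — 40 sets.
Iteration 4. New:
  { a, f }  = { a } ∪ { f }
  { b, c }  = { b } ∪ { c }
  { b, e }  = { b } ∪ { e }
  { c, d }  = { c } ∪ { d }
  { d, f }  = complement { a, b, c, e }
  { e, f }  = { f } ∪ { e }
  { a, b, c }  = { b } ∪ { a, c }
  { a, b, e }  = { b } ∪ { a, e }
  { a, b, f }  = { a, b } ∪ { b, f }
  { a, c, d }  = { a, c } ∪ { d }
  { a, c, f }  = complement { b, d, e }
  { a, d, f }  = { a, d } ∪ { f }
  { a, e, f }  = { a, e } ∪ { f }
  { b, c, d }  = { c } ∪ { b, d }
  { b, c, e }  = { b } ∪ { c, e }
  { b, e, f }  = { b, f } ∪ { e }
  { c, d, e }  = { d, e } ∪ { c, e }
  { c, d, f }  = { c, f } ∪ { d }
  { d, e, f }  = { d, e } ∪ { f }
  { a, b, c, d }  = { a, c } ∪ { a, b, d }
  { a, b, e, f }  = { b, f } ∪ { a, e }
  { a, c, d, f }  = { c, f } ∪ { a, d }
  { a, d, e, f }  = { a, d, e } ∪ { f }
  { b, c, d, e }  = { c, e } ∪ { b, d, e }
  — 64 sets.
Iteration 5 adds nothing — fixpoint reached.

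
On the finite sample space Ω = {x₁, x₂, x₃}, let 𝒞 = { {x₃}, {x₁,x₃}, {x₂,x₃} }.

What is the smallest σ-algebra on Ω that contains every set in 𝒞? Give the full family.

Initial family (5 sets): { {}, {x₃}, {x₁,x₃}, {x₂,x₃}, Ω }.
Iteration 1 adds 3:
  {x₁}  = ᶜ of {x₂,x₃}
  {x₂}  = ᶜ of {x₁,x₃}
  {x₁,x₂}  = ᶜ of {x₃}
Iteration 2: no new sets; the family is a σ-algebra.

|σ(𝒞)| = 8.  σ(𝒞) = { {}, {x₁}, {x₂}, {x₃}, {x₁,x₂}, {x₁,x₃}, {x₂,x₃}, Ω }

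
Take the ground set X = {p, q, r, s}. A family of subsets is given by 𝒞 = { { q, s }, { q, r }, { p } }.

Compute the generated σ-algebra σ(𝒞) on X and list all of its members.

Seed the family with 𝒞 together with ∅ and X: { ∅, { p }, { q, r }, { q, s }, X }.
Step 1 adds 5:
  { p, r }  = X∖{ q, s }
  { p, s }  = X∖{ q, r }
  { p, q, r }  = { q, r } ∪ { p }
  { p, q, s }  = { q, s } ∪ { p }
  { q, r, s }  = X∖{ p }
  — 10 sets.
Step 2: +3 →
  { r }  = X∖{ p, q, s }
  { s }  = X∖{ p, q, r }
  { p, r, s }  = { p, s } ∪ { p, r }
  — 13 sets.
Step 3: +2 →
  { q }  = X∖{ p, r, s }
  { r, s }  = { r } ∪ { s }
  — 15 sets.
Step 4 (1 new):
  { p, q }  = X∖{ r, s }
  — 16 sets.
Step 5: already closed under ᶜ and ∪.

|σ(𝒞)| = 16.  σ(𝒞) = { ∅, { p }, { q }, { r }, { s }, { p, q }, { p, r }, { p, s }, { q, r }, { q, s }, { r, s }, { p, q, r }, { p, q, s }, { p, r, s }, { q, r, s }, X }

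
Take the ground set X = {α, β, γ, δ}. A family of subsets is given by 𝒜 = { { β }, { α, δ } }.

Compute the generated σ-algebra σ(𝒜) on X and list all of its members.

Take S₀ = 𝒜 ∪ {∅, X} = { ∅, { β }, { α, δ }, X }.
Pass 1: 3 new —
  { β, γ }  = ᶜ of { α, δ }
  { α, β, δ }  = { β } ∪ { α, δ }
  { α, γ, δ }  = ᶜ of { β }
  [7 total]
Pass 2: +1 →
  { γ }  = ᶜ of { α, β, δ }
  [8 total]
Pass 3: closed — nothing new.

Therefore σ(𝒜) = { ∅, { β }, { γ }, { α, δ }, { β, γ }, { α, β, δ }, { α, γ, δ }, X } (|σ(𝒜)| = 8).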